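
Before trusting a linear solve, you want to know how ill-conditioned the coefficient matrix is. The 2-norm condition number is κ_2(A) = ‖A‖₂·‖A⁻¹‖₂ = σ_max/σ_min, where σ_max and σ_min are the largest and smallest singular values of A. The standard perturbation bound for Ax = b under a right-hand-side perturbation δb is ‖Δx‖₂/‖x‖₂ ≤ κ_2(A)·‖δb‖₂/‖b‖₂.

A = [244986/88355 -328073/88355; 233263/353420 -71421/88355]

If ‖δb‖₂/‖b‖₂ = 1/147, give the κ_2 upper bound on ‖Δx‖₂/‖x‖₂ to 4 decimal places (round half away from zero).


M = AᵀA = [120725981/14860880 -40232367/3715220; -40232367/3715220 13412594/928805]. tr(M)=67065497/2972176, det(M)=130321/2972176
char-poly roots: 361/16 and 361/185761
κ_2(A) = √(λ_max/λ_min) = √((361/16) / (361/185761)) = 107.7500
bound on ‖Δx‖/‖x‖: κ·ε = 107.7500·1/147 = 0.7330

0.7330


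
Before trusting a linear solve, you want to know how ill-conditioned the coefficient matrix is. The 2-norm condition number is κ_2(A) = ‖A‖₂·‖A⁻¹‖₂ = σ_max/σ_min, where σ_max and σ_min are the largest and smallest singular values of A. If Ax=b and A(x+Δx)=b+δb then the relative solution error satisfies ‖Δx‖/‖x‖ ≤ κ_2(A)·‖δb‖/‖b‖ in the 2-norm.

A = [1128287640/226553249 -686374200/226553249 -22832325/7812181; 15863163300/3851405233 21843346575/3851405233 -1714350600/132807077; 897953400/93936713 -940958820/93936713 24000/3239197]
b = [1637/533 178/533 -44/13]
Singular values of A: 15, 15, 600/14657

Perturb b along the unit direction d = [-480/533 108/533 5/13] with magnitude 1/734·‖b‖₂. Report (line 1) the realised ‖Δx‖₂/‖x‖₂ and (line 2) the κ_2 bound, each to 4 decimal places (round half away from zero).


0.0016
0.4992

σ_max = 15, σ_min = 600/14657
κ_2(A) = 15 / (600/14657) = 366.4250
bound on ‖Δx‖/‖x‖: κ·ε = 366.4250·1/734 = 0.4992
solve Ax = b  →  x = [-62.5027 -59.3423 -46.0416]
2-norm of b is 4.5826; of x, 97.7134
with δb = [-0.0056 0.0013 0.0024], A·Δx = δb → ‖Δx‖ = 0.1525
dividing the unrounded norms, ‖Δx‖/‖x‖ = 0.0016
so the bound overstates the realised error by a factor of ≈ 319.8423 (computed from the unrounded values)


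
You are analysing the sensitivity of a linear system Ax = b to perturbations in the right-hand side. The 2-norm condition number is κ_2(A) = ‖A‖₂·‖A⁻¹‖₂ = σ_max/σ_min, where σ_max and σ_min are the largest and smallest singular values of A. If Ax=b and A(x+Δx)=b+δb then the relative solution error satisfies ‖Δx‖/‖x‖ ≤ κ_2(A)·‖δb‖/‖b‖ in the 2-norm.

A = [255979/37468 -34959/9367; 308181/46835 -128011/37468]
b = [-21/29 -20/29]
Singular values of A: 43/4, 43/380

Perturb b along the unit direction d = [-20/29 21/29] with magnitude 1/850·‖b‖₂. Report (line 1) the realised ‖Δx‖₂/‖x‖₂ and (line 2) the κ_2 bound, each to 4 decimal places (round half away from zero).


from the listed singular values, σ₁ = 43/4, σ_n = 43/380
condition number: (43/4) ÷ (43/380) = 95.0000
worst-case relative error ≤ 95.0000 × 1/850 = 0.1118
solve Ax = b  →  x = [-0.0821 0.0438]
2-norm of b is 1.0000; of x, 0.0930
re-solving with b+δb shifts x by Δx of norm 0.0104
realised ‖Δx‖/‖x‖ = 0.1118
so the bound is sharp here: realised error equals the bound

0.1118
0.1118


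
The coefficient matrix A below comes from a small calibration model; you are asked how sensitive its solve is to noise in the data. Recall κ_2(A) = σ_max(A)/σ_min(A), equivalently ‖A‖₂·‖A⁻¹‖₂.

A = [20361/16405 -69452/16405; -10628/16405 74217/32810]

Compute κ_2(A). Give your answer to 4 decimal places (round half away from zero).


386.0000

M = AᵀA = [365069/186245 -1251558/186245; -1251558/186245 17164349/744980]. tr(M)=3724925/148996, det(M)=625/148996
eigenvalues of AᵀA: λ = (tr ± √(tr²−4·det))/2 = 25, 25/148996
so κ_2 = √(25 / (25/148996)) = 386.0000


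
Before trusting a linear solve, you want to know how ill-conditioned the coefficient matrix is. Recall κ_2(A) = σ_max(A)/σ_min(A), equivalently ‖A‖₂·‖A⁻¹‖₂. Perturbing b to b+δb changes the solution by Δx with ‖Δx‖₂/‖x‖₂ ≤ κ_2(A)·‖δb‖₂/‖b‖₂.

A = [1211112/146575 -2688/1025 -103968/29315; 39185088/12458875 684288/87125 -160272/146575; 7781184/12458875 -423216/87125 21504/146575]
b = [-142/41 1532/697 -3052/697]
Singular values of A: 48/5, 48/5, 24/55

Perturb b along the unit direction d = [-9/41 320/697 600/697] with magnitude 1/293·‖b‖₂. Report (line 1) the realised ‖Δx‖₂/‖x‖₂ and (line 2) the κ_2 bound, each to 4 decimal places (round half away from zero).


0.0102
0.0751

largest singular value 48/5, smallest 24/55
condition number: (48/5) ÷ (24/55) = 22.0000
bound on ‖Δx‖/‖x‖: κ·ε = 22.0000·1/293 = 0.0751
solve Ax = b  →  x = [-2.0244 0.5167 -4.1218]
2-norm of b is 6.0000; of x, 4.6211
re-solving with b+δb shifts x by Δx of norm 0.0469
realised ‖Δx‖/‖x‖ = 0.0102
tightness: 0.0102 against a bound of 0.0751 (unrounded ratio ≈ 0.1353)


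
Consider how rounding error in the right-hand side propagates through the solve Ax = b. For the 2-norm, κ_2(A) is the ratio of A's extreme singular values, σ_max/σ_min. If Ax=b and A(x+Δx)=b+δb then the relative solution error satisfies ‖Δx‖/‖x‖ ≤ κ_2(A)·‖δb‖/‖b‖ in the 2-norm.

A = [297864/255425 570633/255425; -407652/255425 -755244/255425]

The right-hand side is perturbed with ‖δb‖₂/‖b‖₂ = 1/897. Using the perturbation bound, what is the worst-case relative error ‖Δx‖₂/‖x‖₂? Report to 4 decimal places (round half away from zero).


0.1675

M = AᵀA = [10196124624/2609677225 764556408/104387089; 764556408/104387089 35840620809/2609677225]. tr(M)=159296697/9030025, det(M)=3111696/225750625
λ_max, λ_min = (159296697/9030025 ± √1014837675371289/3261654060025)/2 = 441/25, 7056/9030025
κ = σ_max/σ_min = (21/5)/(84/3005) = 150.2500
perturbation bound = 150.2500·1/897 = 0.1675


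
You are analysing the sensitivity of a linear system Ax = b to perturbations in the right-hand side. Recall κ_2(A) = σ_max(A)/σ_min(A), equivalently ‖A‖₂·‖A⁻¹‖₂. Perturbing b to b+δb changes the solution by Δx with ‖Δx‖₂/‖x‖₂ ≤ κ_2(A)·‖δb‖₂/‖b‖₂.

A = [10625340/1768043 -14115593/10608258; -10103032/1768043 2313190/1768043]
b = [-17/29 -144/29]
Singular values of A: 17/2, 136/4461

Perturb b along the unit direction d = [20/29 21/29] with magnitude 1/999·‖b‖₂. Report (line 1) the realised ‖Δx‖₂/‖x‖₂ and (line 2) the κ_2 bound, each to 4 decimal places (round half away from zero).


largest singular value 17/2, smallest 136/4461
κ_2(A) = (17/2) / (136/4461) = 278.8125
perturbation bound = 278.8125·1/999 = 0.2791
solve Ax = b  →  x = [-28.4570 -128.0832]
‖b‖ = 5.0000, ‖x‖ = 131.2064
re-solving with b+δb shifts x by Δx of norm 0.1642
realised ‖Δx‖/‖x‖ = 0.0013
realised/bound (from unrounded values) ≈ 0.0045

0.0013
0.2791


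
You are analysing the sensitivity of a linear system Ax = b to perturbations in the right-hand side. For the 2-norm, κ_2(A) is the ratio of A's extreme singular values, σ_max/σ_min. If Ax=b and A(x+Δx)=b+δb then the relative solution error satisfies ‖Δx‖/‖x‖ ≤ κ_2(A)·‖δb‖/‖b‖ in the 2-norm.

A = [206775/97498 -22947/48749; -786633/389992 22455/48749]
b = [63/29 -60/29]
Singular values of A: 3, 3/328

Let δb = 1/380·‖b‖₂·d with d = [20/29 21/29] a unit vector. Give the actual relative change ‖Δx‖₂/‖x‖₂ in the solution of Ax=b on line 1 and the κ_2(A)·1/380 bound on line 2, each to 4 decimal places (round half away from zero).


0.8632
0.8632

from the listed singular values, σ₁ = 3, σ_n = 3/328
κ = σ_max/σ_min = 3/(3/328) = 328.0000
bound on ‖Δx‖/‖x‖: κ·ε = 328.0000·1/380 = 0.8632
solve Ax = b  →  x = [0.9756 -0.2195]
2-norm of b is 3.0000; of x, 1.0000
Δx = A⁻¹·δb where δb = 1/380·3.0000·d; ‖Δx‖ = 0.8632
realised ‖Δx‖/‖x‖ = 0.8632
realised/bound = 1 exactly: the bound is attained for this b and d


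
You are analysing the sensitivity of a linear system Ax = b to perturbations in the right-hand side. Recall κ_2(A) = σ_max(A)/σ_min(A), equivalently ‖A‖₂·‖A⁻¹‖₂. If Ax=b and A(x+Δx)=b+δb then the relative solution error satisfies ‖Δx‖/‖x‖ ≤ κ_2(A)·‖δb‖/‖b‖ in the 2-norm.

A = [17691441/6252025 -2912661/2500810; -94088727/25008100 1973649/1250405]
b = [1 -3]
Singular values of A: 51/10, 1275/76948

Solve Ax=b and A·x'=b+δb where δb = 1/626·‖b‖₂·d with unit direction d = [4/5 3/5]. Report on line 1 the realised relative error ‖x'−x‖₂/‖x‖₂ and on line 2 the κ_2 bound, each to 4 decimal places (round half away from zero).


σ_max = 51/10, σ_min = 1275/76948
condition number: (51/10) ÷ (1275/76948) = 307.7920
worst-case relative error ≤ 307.7920 × 1/626 = 0.4917
solve Ax = b  →  x = [-22.6691 -55.9352]
2-norm of b is 3.1623; of x, 60.3542
with δb = [0.0040 0.0030], A·Δx = δb → ‖Δx‖ = 0.3049
dividing the unrounded norms, ‖Δx‖/‖x‖ = 0.0051
so the bound overstates the realised error by a factor of ≈ 97.3370 (computed from the unrounded values)

0.0051
0.4917


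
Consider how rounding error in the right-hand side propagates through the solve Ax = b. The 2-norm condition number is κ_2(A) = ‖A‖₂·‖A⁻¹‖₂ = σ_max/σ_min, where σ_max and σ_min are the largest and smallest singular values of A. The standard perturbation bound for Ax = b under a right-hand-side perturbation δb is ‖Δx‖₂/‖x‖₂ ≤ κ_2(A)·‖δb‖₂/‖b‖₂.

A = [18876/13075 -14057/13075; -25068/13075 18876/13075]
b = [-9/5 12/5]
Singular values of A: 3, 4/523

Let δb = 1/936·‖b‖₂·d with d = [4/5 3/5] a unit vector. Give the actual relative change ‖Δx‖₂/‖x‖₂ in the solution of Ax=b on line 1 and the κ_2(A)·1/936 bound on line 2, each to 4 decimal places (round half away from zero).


0.4191
0.4191

σ_max = 3, σ_min = 4/523
κ_2(A) = 3 / (4/523) = 392.2500
worst-case relative error ≤ 392.2500 × 1/936 = 0.4191
solve Ax = b  →  x = [-0.8000 0.6000]
2-norm of b is 3.0000; of x, 1.0000
Δx = A⁻¹·δb where δb = 1/936·3.0000·d; ‖Δx‖ = 0.4191
dividing the unrounded norms, ‖Δx‖/‖x‖ = 0.4191
so the bound is sharp here: realised error equals the bound


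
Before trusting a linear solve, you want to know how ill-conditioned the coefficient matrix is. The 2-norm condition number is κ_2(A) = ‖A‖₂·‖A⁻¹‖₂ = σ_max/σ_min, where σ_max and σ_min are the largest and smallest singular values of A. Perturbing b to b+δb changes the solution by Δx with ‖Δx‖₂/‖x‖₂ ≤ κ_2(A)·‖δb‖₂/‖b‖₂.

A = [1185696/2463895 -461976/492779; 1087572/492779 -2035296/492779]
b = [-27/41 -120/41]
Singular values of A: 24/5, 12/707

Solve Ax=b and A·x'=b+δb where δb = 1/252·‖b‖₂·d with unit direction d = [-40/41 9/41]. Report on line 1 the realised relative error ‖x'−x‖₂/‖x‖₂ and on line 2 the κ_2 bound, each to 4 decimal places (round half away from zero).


1.1222
1.1222

σ_max = 24/5, σ_min = 12/707
κ = σ_max/σ_min = (24/5)/(12/707) = 282.8000
bound on ‖Δx‖/‖x‖: κ·ε = 282.8000·1/252 = 1.1222
solve Ax = b  →  x = [-0.2941 0.5515]
2-norm of b is 3.0000; of x, 0.6250
re-solving with b+δb shifts x by Δx of norm 0.7014
realised ‖Δx‖/‖x‖ = 1.1222
realised/bound = 1 exactly: the bound is attained for this b and d


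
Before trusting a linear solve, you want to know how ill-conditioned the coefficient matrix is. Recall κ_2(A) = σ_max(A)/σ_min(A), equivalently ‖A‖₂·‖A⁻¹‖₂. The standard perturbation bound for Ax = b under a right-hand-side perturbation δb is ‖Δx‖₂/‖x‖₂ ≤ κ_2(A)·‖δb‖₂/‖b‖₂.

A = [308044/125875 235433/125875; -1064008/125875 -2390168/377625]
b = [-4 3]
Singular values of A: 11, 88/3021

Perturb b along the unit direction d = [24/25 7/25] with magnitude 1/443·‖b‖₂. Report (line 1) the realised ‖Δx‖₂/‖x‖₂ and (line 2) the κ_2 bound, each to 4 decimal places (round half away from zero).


0.0038
0.8524

largest singular value 11, smallest 88/3021
condition number: 11 ÷ (88/3021) = 377.6250
worst-case relative error ≤ 377.6250 × 1/443 = 0.8524
solve Ax = b  →  x = [61.5023 -82.6091]
‖b‖ = 5.0000, ‖x‖ = 102.9893
δb = ε·‖b‖·d = [0.0108 0.0032]; solving A·Δx = δb gives ‖Δx‖ = 0.3875
realised ‖Δx‖/‖x‖ = 0.0038
so the bound overstates the realised error by a factor of ≈ 226.5764 (computed from the unrounded values)


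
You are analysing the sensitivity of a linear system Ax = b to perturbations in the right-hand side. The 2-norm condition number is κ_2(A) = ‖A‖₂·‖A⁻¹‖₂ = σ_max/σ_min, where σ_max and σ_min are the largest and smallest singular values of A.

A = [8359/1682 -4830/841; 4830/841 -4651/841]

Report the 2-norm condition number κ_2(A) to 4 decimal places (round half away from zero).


22.0000

AᵀA = [194041/3364 -50715/841; -50715/841 53461/841]; tr = 485/4, det = 121/4
λ_max, λ_min = (485/4 ± √233289/16)/2 = 121, 1/4
κ = σ_max/σ_min = 11/(1/2) = 22.0000


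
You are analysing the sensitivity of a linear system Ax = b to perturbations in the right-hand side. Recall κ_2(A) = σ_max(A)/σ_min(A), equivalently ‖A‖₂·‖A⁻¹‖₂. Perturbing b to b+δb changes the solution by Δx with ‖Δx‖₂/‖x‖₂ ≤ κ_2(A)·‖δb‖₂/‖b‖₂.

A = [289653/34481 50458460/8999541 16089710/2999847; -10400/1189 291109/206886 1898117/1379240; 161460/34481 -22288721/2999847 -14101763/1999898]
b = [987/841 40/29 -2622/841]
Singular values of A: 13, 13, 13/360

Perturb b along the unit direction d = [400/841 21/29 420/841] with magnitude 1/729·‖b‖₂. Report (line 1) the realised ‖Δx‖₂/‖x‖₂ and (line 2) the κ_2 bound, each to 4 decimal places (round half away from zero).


σ_max = 13, σ_min = 13/360
κ_2(A) = 13 / (13/360) = 360.0000
κ_2(A)·‖δb‖/‖b‖ = 0.4938
solve Ax = b  →  x = [-0.0994 0.1875 0.1786]
2-norm of b is 3.6056; of x, 0.2774
δb = ε·‖b‖·d = [0.0024 0.0036 0.0025]; solving A·Δx = δb gives ‖Δx‖ = 0.1370
dividing the unrounded norms, ‖Δx‖/‖x‖ = 0.4938
realised/bound = 1 exactly: the bound is attained for this b and d

0.4938
0.4938


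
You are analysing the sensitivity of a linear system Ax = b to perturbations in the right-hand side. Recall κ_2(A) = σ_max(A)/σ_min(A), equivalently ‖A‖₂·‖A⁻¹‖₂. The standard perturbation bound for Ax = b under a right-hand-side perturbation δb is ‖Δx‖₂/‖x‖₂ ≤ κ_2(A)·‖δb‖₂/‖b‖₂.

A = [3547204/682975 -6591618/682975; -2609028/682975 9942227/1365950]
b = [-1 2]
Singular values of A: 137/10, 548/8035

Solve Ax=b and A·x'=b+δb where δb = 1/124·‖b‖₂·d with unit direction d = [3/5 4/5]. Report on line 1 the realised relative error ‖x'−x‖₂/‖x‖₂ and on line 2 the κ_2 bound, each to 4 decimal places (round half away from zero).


0.0180
1.6200

largest singular value 137/10, smallest 548/8035
κ_2(A) = (137/10) / (548/8035) = 200.8750
bound on ‖Δx‖/‖x‖: κ·ε = 200.8750·1/124 = 1.6200
solve Ax = b  →  x = [12.8687 7.0288]
‖b‖ = 2.2361, ‖x‖ = 14.6631
re-solving with b+δb shifts x by Δx of norm 0.2644
relative error = 0.0180
realised/bound (from unrounded values) ≈ 0.0111


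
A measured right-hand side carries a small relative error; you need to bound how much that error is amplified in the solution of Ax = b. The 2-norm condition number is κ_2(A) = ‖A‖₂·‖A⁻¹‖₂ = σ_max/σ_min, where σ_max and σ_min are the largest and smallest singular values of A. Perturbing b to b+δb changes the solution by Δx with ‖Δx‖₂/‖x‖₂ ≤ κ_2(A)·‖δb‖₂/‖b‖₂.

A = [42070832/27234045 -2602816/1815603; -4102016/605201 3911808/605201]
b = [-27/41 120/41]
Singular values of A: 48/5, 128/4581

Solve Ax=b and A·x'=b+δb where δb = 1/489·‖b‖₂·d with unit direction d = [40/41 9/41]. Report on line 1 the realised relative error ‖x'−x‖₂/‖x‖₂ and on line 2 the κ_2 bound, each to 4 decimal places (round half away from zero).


σ_max = 48/5, σ_min = 128/4581
κ_2(A) = (48/5) / (128/4581) = 343.5750
bound on ‖Δx‖/‖x‖: κ·ε = 343.5750·1/489 = 0.7026
solve Ax = b  →  x = [-0.2263 0.2155]
‖b‖ = 3.0000, ‖x‖ = 0.3125
re-solving with b+δb shifts x by Δx of norm 0.2196
dividing the unrounded norms, ‖Δx‖/‖x‖ = 0.7026
tightness: 0.7026 against a bound of 0.7026; the bound is attained (ratio 1)

0.7026
0.7026


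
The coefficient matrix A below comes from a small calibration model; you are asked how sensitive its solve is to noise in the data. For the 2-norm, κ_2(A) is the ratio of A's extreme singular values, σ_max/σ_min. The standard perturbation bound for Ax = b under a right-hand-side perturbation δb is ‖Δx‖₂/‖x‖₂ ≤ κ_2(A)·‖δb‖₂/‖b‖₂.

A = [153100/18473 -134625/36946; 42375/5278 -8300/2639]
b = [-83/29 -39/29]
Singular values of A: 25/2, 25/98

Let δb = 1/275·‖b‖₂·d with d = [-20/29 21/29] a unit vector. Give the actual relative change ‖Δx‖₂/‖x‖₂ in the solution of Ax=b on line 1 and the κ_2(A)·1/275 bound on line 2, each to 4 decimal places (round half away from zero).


0.0115
0.1782

from the listed singular values, σ₁ = 25/2, σ_n = 25/98
condition number: (25/2) ÷ (25/98) = 49.0000
bound on ‖Δx‖/‖x‖: κ·ε = 49.0000·1/275 = 0.1782
solve Ax = b  →  x = [1.2862 3.7108]
2-norm of b is 3.1623; of x, 3.9273
with δb = [-0.0079 0.0083], A·Δx = δb → ‖Δx‖ = 0.0451
realised ‖Δx‖/‖x‖ = 0.0115
so the bound overstates the realised error by a factor of ≈ 15.5242 (computed from the unrounded values)


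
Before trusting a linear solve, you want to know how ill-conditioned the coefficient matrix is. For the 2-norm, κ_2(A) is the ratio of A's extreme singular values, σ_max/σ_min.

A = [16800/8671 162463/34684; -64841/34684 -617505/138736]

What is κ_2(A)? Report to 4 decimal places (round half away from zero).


form AᵀA = [10368841/1430416 99535905/5721664; 99535905/5721664 955552969/22886656] with trace 6635825/135424 and determinant 2401/135424
char-poly roots: 49 and 49/135424
κ = σ_max/σ_min = 7/(7/368) = 368.0000

368.0000


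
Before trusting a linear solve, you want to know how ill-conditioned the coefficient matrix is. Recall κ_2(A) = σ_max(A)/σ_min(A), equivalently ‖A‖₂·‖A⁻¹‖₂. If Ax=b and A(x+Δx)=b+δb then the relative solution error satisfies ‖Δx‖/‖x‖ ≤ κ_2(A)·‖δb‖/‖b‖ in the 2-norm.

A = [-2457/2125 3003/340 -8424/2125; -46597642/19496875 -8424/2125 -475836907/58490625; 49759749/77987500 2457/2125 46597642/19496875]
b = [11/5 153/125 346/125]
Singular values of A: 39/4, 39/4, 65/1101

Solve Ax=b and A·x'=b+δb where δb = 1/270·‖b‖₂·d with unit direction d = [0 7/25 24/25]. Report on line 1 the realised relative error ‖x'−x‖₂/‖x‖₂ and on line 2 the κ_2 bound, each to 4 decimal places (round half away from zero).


σ_max = 39/4, σ_min = 65/1101
κ = σ_max/σ_min = (39/4)/(65/1101) = 165.1500
perturbation bound = 165.1500·1/270 = 0.6117
solve Ax = b  →  x = [-48.8199 0.1870 14.1009]
2-norm of b is 3.7417; of x, 50.8159
re-solving with b+δb shifts x by Δx of norm 0.2347
relative error = 0.0046
tightness: 0.0046 against a bound of 0.6117 (unrounded ratio ≈ 0.0076)

0.0046
0.6117


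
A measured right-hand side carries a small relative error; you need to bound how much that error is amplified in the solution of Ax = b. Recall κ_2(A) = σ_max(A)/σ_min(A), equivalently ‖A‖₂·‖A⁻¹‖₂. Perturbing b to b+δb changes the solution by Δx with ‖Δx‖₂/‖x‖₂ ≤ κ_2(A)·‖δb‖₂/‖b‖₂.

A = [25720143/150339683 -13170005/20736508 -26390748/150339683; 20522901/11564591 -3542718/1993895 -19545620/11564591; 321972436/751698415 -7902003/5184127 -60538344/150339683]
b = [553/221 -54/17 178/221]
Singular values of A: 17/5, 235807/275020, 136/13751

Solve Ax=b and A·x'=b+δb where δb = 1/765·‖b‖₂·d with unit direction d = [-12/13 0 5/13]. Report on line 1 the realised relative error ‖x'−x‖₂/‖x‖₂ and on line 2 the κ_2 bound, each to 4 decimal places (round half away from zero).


0.0027
0.4494

largest singular value 17/5, smallest 136/13751
κ = σ_max/σ_min = (17/5)/(136/13751) = 343.7750
bound on ‖Δx‖/‖x‖: κ·ε = 343.7750·1/765 = 0.4494
solve Ax = b  →  x = [-141.5183 -2.1280 -144.4777]
‖b‖ = 4.1231, ‖x‖ = 202.2517
Δx = A⁻¹·δb where δb = 1/765·4.1231·d; ‖Δx‖ = 0.5450
relative error = 0.0027
so the bound overstates the realised error by a factor of ≈ 166.7810 (computed from the unrounded values)


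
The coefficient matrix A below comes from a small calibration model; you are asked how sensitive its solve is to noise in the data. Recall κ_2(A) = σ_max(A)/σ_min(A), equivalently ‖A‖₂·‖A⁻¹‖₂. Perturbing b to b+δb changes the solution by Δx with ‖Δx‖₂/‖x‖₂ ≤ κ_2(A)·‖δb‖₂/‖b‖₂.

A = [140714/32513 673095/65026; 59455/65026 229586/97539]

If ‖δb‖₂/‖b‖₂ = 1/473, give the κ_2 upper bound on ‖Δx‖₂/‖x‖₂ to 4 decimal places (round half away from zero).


AᵀA = [3786053/193492 6813520/145119; 6813520/145119 196236253/1741428]; tr = 8858105/66978, det = 279841/535824
solving λ² − 8858105/66978·λ + 279841/535824 = 0 gives λ = 529/4, 529/133956
κ = σ_max/σ_min = (23/2)/(23/366) = 183.0000
κ_2(A)·‖δb‖/‖b‖ = 0.3869

0.3869


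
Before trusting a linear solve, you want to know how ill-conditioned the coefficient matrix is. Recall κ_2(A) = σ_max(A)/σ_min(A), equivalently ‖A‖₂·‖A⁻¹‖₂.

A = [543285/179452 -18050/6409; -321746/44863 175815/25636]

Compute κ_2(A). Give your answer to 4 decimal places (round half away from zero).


form AᵀA = [11547256849/190550416 -98186490/1701343; -98186490/1701343 213750025/3888784] with trace 13092157/113288 and determinant 1155625/3625216
eigenvalues of AᵀA: λ = (tr ± √(tr²−4·det))/2 = 1849/16, 625/226576
σ_max=√(1849/16)=(43/4), σ_min=√(625/226576)=(25/476) → κ = 204.6800

204.6800


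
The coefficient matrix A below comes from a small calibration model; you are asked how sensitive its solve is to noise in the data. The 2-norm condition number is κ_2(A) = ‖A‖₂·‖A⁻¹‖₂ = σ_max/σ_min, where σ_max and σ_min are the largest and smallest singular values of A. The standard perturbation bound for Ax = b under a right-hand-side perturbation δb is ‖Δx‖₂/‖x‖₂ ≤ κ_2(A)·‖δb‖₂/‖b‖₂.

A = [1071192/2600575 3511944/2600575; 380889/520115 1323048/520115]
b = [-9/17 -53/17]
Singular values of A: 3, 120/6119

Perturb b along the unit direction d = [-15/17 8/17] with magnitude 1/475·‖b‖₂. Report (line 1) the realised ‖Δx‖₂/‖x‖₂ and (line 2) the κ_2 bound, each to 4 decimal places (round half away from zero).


from the listed singular values, σ₁ = 3, σ_n = 120/6119
κ_2(A) = 3 / (120/6119) = 152.9750
bound on ‖Δx‖/‖x‖: κ·ε = 152.9750·1/475 = 0.3221
solve Ax = b  →  x = [48.6720 -15.2377]
2-norm of b is 3.1623; of x, 51.0015
with δb = [-0.0059 0.0031], A·Δx = δb → ‖Δx‖ = 0.3395
realised ‖Δx‖/‖x‖ = 0.0067
tightness: 0.0067 against a bound of 0.3221 (unrounded ratio ≈ 0.0207)

0.0067
0.3221


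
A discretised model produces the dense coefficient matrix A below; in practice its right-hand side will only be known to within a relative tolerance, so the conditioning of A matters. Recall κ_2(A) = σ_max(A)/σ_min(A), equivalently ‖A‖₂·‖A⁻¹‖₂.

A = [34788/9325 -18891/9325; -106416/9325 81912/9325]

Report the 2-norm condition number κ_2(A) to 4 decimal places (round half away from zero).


23.3125

form AᵀA = [20055312/139129 -14998284/139129; -14998284/139129 11306313/139129] with trace 31361625/139129 and determinant 12960000/139129
solving λ² − 31361625/139129·λ + 12960000/139129 = 0 gives λ = 225, 57600/139129
so κ_2 = √(225 / (57600/139129)) = 23.3125


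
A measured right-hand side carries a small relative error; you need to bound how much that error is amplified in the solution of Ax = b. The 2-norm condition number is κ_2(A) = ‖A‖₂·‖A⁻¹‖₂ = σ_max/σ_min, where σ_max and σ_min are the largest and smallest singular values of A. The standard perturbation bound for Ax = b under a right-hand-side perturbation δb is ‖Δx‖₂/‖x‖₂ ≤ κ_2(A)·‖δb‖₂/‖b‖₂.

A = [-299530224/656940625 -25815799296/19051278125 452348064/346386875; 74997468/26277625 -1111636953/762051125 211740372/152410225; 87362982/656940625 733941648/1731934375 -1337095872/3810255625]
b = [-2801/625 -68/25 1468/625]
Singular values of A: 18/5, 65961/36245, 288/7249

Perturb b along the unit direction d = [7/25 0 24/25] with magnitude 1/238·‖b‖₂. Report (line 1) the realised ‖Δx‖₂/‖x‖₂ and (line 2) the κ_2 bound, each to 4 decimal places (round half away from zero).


σ_max = 18/5, σ_min = 288/7249
condition number: (18/5) ÷ (288/7249) = 90.6125
worst-case relative error ≤ 90.6125 × 1/238 = 0.3807
solve Ax = b  →  x = [0.7112 19.0662 16.6005]
‖b‖ = 5.7446, ‖x‖ = 25.2903
with δb = [0.0068 0.0000 0.0232], A·Δx = δb → ‖Δx‖ = 0.6075
relative error = 0.0240
tightness: 0.0240 against a bound of 0.3807 (unrounded ratio ≈ 0.0631)

0.0240
0.3807


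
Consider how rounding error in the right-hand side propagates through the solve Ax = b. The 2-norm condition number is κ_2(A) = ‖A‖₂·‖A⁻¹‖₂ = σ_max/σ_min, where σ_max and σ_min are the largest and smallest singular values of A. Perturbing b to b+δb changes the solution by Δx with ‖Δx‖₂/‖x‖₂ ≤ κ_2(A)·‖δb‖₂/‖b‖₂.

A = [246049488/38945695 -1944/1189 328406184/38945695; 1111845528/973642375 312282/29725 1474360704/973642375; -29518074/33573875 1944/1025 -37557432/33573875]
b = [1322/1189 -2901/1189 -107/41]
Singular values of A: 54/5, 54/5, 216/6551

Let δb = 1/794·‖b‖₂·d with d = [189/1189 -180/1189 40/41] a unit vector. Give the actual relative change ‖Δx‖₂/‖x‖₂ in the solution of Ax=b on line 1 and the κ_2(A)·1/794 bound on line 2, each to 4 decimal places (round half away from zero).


largest singular value 54/5, smallest 216/6551
κ_2(A) = (54/5) / (216/6551) = 327.5500
bound on ‖Δx‖/‖x‖: κ·ε = 327.5500·1/794 = 0.4125
solve Ax = b  →  x = [48.5815 -0.2778 -36.3204]
‖b‖₂ = 3.7417 and ‖x‖₂ = 60.6581
with δb = [0.0007 -0.0007 0.0046], A·Δx = δb → ‖Δx‖ = 0.1429
relative error = 0.0024
tightness: 0.0024 against a bound of 0.4125 (unrounded ratio ≈ 0.0057)

0.0024
0.4125


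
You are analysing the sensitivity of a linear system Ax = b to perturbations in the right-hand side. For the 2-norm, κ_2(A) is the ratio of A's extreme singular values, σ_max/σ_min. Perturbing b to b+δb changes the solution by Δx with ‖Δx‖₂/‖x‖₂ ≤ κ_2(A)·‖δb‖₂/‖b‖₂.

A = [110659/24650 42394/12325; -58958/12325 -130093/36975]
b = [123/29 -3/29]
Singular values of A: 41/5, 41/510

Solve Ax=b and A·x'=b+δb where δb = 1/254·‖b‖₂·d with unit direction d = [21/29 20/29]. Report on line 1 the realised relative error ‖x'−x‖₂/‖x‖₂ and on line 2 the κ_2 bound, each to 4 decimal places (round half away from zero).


0.0056
0.4016

σ_max = 41/5, σ_min = 41/510
κ = σ_max/σ_min = (41/5)/(41/510) = 102.0000
perturbation bound = 102.0000·1/254 = 0.4016
solve Ax = b  →  x = [-22.0976 30.0732]
‖b‖ = 4.2426, ‖x‖ = 37.3189
with δb = [0.0121 0.0115], A·Δx = δb → ‖Δx‖ = 0.2078
relative error = 0.0056
tightness: 0.0056 against a bound of 0.4016 (unrounded ratio ≈ 0.0139)


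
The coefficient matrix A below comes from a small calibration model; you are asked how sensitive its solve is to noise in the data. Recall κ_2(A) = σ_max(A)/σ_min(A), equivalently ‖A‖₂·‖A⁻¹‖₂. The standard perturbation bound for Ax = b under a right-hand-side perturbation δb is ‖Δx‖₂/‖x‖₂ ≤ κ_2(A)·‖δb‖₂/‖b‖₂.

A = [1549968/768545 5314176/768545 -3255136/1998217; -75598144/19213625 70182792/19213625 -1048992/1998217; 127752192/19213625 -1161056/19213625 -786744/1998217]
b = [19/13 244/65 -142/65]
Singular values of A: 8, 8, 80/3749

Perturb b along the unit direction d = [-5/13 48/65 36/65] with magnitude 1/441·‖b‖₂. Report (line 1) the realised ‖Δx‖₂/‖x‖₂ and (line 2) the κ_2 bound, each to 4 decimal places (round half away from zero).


σ_max = 8, σ_min = 80/3749
κ = σ_max/σ_min = 8/(80/3749) = 374.9000
bound on ‖Δx‖/‖x‖: κ·ε = 374.9000·1/441 = 0.8501
solve Ax = b  →  x = [2.4686 10.2496 45.6646]
‖b‖₂ = 4.5826 and ‖x‖₂ = 46.8658
Δx = A⁻¹·δb where δb = 1/441·4.5826·d; ‖Δx‖ = 0.4870
relative error = 0.0104
realised/bound (from unrounded values) ≈ 0.0122

0.0104
0.8501


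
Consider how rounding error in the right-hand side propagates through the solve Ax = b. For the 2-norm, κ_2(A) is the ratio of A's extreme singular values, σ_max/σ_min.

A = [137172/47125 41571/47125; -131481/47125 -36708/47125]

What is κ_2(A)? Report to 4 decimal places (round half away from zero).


form AᵀA = [8585829/528125 2503872/528125; 2503872/528125 731421/528125] with trace 74538/4225 and determinant 3969/105625
λ_max, λ_min = (74538/4225 ± √222129216/714025)/2 = 441/25, 9/4225
σ_max=√(441/25)=(21/5), σ_min=√(9/4225)=(3/65) → κ = 91.0000

91.0000


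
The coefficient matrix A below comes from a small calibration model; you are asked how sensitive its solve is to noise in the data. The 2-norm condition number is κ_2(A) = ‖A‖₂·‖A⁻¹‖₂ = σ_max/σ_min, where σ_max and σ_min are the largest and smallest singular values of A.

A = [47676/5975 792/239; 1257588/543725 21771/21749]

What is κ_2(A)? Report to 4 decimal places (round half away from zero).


250.9500

AᵀA = [32646797856/473019001 13602578940/473019001; 13602578940/473019001 5668349625/473019001]; tr = 226716849/2798929, det = 291600/2798929
λ_max, λ_min = (226716849/2798929 ± √51397264949703201/7834003547041)/2 = 81, 3600/2798929
so κ_2 = √(81 / (3600/2798929)) = 250.9500


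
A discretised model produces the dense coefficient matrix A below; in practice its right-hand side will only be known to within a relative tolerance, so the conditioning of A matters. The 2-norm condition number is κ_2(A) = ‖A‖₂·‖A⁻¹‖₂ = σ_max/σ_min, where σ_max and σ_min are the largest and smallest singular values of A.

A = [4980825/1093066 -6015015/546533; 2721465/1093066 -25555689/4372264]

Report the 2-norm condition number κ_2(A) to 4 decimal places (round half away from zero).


237.4080

form AᵀA = [55735275825/2067116402 -1069988961465/16536931216; -1069988961465/16536931216 10272107920689/66147724864] with trace 71335128681/391406656 and determinant 922640625/1565626624
eigenvalues of AᵀA: λ = (tr ± √(tr²−4·det))/2 = 729/4, 1265625/391406656
κ = σ_max/σ_min = (27/2)/(1125/19784) = 237.4080


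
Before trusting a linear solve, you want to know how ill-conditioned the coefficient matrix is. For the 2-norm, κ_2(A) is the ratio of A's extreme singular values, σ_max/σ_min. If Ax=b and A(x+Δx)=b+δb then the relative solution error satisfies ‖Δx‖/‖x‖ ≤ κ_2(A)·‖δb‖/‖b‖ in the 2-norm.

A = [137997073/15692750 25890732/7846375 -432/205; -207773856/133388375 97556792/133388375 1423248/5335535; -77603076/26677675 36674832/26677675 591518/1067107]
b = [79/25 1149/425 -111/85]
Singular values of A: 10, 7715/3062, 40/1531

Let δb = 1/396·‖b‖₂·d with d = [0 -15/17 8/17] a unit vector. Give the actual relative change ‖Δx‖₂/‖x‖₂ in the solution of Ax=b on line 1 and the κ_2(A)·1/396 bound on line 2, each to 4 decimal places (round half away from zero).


largest singular value 10, smallest 40/1531
κ_2(A) = 10 / (40/1531) = 382.7500
perturbation bound = 382.7500·1/396 = 0.9665
solve Ax = b  →  x = [-24.0274 -6.5946 -112.0902]
‖b‖ = 4.3589, ‖x‖ = 114.8261
Δx = A⁻¹·δb where δb = 1/396·4.3589·d; ‖Δx‖ = 0.4213
relative error = 0.0037
tightness: 0.0037 against a bound of 0.9665 (unrounded ratio ≈ 0.0038)

0.0037
0.9665


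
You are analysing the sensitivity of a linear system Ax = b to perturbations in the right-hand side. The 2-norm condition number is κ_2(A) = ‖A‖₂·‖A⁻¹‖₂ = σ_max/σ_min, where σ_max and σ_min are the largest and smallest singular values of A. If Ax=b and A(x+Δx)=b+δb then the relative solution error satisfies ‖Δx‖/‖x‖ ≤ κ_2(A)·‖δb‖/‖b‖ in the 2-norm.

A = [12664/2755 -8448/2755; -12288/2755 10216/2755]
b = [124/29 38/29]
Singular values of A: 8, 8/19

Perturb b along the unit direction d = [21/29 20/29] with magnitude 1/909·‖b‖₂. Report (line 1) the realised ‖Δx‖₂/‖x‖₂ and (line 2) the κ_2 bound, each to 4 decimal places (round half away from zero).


from the listed singular values, σ₁ = 8, σ_n = 8/19
κ = σ_max/σ_min = 8/(8/19) = 19.0000
bound on ‖Δx‖/‖x‖: κ·ε = 19.0000·1/909 = 0.0209
solve Ax = b  →  x = [5.9000 7.4500]
‖b‖₂ = 4.4721 and ‖x‖₂ = 9.5033
re-solving with b+δb shifts x by Δx of norm 0.0117
dividing the unrounded norms, ‖Δx‖/‖x‖ = 0.0012
tightness: 0.0012 against a bound of 0.0209 (unrounded ratio ≈ 0.0588)

0.0012
0.0209


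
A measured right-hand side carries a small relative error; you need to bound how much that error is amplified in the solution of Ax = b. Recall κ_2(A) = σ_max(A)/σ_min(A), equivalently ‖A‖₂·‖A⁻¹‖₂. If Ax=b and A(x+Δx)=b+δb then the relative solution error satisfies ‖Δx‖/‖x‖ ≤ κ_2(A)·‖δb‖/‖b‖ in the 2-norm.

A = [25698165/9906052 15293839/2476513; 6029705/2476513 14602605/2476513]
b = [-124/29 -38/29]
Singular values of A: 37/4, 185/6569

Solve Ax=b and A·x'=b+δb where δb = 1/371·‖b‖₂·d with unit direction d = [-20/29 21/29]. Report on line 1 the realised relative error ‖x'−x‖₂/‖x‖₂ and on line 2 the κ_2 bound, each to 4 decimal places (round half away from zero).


from the listed singular values, σ₁ = 37/4, σ_n = 185/6569
κ = σ_max/σ_min = (37/4)/(185/6569) = 328.4500
κ_2(A)·‖δb‖/‖b‖ = 0.8853
solve Ax = b  →  x = [-65.7198 26.9148]
‖b‖₂ = 4.4721 and ‖x‖₂ = 71.0175
δb = ε·‖b‖·d = [-0.0083 0.0087]; solving A·Δx = δb gives ‖Δx‖ = 0.4280
relative error = 0.0060
tightness: 0.0060 against a bound of 0.8853 (unrounded ratio ≈ 0.0068)

0.0060
0.8853


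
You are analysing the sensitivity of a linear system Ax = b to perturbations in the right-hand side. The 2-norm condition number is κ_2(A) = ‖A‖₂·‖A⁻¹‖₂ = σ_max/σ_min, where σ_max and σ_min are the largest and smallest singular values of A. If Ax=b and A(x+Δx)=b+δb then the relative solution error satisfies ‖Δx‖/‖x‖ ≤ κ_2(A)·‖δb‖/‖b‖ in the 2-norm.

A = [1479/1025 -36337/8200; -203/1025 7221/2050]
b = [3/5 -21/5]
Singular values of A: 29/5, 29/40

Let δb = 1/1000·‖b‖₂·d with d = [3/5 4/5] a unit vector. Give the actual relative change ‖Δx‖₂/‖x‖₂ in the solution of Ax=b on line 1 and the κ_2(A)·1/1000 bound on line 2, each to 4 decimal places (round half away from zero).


0.0014
0.0080

from the listed singular values, σ₁ = 29/5, σ_n = 29/40
condition number: (29/5) ÷ (29/40) = 8.0000
perturbation bound = 8.0000·1/1000 = 0.0080
solve Ax = b  →  x = [-3.9235 -1.4130]
‖b‖ = 4.2426, ‖x‖ = 4.1701
re-solving with b+δb shifts x by Δx of norm 0.0059
dividing the unrounded norms, ‖Δx‖/‖x‖ = 0.0014
so the bound overstates the realised error by a factor of ≈ 5.7009 (computed from the unrounded values)


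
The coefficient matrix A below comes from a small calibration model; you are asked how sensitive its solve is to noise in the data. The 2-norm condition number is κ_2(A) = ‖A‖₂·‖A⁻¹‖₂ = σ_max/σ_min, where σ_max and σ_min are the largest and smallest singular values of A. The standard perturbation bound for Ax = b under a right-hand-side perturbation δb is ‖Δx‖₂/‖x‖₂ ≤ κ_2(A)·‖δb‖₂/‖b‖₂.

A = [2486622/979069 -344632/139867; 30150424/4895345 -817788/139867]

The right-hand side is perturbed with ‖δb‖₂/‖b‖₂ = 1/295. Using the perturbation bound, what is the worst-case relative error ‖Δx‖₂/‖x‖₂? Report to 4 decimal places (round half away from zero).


0.8803

form AᵀA = [6293670364804/141801199225 -171251494128/4051462835; -171251494128/4051462835 4660049872/115756081] with trace 14271381044/168610225 and determinant 17909824/168610225
eigenvalues of AᵀA: λ = (tr ± √(tr²−4·det))/2 = 2116/25, 8464/6744409
σ_max=√(2116/25)=(46/5), σ_min=√(8464/6744409)=(92/2597) → κ = 259.7000
κ_2(A)·‖δb‖/‖b‖ = 0.8803


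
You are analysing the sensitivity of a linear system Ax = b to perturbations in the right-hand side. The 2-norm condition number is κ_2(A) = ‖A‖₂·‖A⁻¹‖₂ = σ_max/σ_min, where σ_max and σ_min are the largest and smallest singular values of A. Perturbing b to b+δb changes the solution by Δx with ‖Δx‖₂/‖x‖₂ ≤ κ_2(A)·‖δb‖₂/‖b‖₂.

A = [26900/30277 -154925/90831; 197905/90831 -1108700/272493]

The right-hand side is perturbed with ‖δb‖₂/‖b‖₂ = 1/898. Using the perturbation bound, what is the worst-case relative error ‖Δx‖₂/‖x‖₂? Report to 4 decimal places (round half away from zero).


0.2746

M = AᵀA = [270289225/48818169 -1520264000/146454507; -1520264000/146454507 8551665625/439363521]. tr(M)=38007850/1520289, det(M)=15625/1520289
eigenvalues of AᵀA: λ = (tr ± √(tr²−4·det))/2 = 25, 625/1520289
κ = σ_max/σ_min = 5/(25/1233) = 246.6000
worst-case relative error ≤ 246.6000 × 1/898 = 0.2746


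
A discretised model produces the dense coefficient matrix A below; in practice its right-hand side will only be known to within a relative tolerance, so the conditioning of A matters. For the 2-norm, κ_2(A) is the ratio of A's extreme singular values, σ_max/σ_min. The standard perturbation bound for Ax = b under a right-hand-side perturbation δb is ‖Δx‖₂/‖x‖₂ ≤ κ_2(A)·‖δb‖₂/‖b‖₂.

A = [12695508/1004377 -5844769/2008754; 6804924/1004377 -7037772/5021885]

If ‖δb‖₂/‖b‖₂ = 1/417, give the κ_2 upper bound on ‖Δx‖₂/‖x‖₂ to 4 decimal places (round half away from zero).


0.2592

form AᵀA = [717933958560/3490564561 -807603053922/17452822805; -807603053922/17452822805 3640671472249/349056456100] with trace 44874519529/207648100 and determinant 207532836/51912025
char-poly roots: 21609/100 and 38416/2076481
σ_max=√(21609/100)=(147/10), σ_min=√(38416/2076481)=(196/1441) → κ = 108.0750
perturbation bound = 108.0750·1/417 = 0.2592


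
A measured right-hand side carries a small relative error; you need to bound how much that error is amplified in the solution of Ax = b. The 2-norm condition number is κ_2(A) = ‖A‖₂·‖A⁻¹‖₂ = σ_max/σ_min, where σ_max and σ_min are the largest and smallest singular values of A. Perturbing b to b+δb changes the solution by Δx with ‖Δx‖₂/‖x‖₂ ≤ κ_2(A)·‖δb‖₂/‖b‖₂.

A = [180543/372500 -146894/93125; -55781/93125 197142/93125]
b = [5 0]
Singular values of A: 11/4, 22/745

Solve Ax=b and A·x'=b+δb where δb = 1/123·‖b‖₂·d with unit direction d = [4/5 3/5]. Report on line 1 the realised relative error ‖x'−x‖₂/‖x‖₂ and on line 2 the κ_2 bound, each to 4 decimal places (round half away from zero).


largest singular value 11/4, smallest 22/745
condition number: (11/4) ÷ (22/745) = 93.1250
bound on ‖Δx‖/‖x‖: κ·ε = 93.1250·1/123 = 0.7571
solve Ax = b  →  x = [130.3418 36.8800]
‖b‖₂ = 5.0000 and ‖x‖₂ = 135.4589
δb = ε·‖b‖·d = [0.0325 0.0244]; solving A·Δx = δb gives ‖Δx‖ = 1.3766
realised ‖Δx‖/‖x‖ = 0.0102
tightness: 0.0102 against a bound of 0.7571 (unrounded ratio ≈ 0.0134)

0.0102
0.7571
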